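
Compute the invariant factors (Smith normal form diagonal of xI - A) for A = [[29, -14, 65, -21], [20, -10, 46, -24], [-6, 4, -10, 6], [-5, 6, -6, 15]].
The Jordan structure of A has elementary divisors (x - 6)^3, (x - 6). Arranging the block sizes at each eigenvalue in decreasing order and taking row products gives the invariant factors.

Invariant factors (smallest first, each dividing the next): x - 6, (x - 6)^3.

Check: the last factor (x - 6)^3 is the minimal polynomial, and the product (x - 6)^4 is the characteristic polynomial.

x - 6, (x - 6)^3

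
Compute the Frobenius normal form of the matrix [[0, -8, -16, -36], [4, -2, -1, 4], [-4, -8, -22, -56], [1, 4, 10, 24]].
The invariant factors of A (the non-unit diagonal entries of the Smith normal form of xI - A over ℚ[x]) are x^2 + 4, x^2 + 4, each dividing the next. The characteristic polynomial is their product, (x^2 + 4)^2.

The rational canonical form is the block-diagonal matrix of companion matrices C(f_i):
R = [[0, -4, 0, 0], [1, 0, 0, 0], [0, 0, 0, -4], [0, 0, 1, 0]].

Note the characteristic polynomial does not split into linear factors over ℚ, so A has no Jordan form over ℚ; the rational canonical form exists over any field.

R = [[0, -4, 0, 0], [1, 0, 0, 0], [0, 0, 0, -4], [0, 0, 1, 0]]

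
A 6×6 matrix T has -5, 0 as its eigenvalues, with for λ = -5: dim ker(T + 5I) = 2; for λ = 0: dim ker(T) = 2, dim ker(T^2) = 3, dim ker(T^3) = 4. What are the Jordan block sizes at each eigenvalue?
λ = -5: successive nullity increments [2] count blocks of size ≥ k; block sizes are [1, 1].
λ = 0: successive nullity increments [2, 1, 1] count blocks of size ≥ k; block sizes are [3, 1].

Jordan blocks: (-5, 1), (-5, 1), (0, 3), (0, 1)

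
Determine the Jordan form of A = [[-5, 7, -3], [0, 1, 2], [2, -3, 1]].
The characteristic polynomial is det(xI - A) = (x + 1)^3, so the eigenvalues are -1 (algebraic multiplicity 3).

For λ = -1: rank(A + I) = 2, rank((A + I)^2) = 1, rank((A + I)^3) = 0. The eigenspace has dimension 3 - 2 = 1, so there is 1 Jordan block; the rank sequence gives block sizes [3].

Assembling the blocks gives the Jordan form J above.

J = [[-1, 1, 0], [0, -1, 1], [0, 0, -1]]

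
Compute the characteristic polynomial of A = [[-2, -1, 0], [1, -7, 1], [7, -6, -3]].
xI - A = [[x + 2, 1, 0], [-1, x + 7, -1], [-7, 6, x + 3]].

Expanding det(xI - A) along the first row:
det(xI - A) = + (x + 2)·det([[x + 7, -1], [6, x + 3]]) - (1)·det([[-1, -1], [-7, x + 3]]) + (0)·det([[-1, x + 7], [-7, 6]]).

Evaluating gives χ_A(x) = x^3 + 12x^2 + 48x + 64 = (x + 4)^3.

χ_A(x) = (x + 4)^3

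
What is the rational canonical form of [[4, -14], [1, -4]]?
R = [[0, 2], [1, 0]]

The invariant factors of A (the non-unit diagonal entries of the Smith normal form of xI - A over ℚ[x]) are x^2 - 2, each dividing the next. The characteristic polynomial is their product, x^2 - 2.

The rational canonical form is the block-diagonal matrix of companion matrices C(f_i):
R = [[0, 2], [1, 0]].

Note the characteristic polynomial does not split into linear factors over ℚ, so A has no Jordan form over ℚ; the rational canonical form exists over any field.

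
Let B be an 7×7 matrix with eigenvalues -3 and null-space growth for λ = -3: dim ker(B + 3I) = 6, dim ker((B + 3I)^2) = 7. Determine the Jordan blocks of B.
λ = -3: successive nullity increments [6, 1] count blocks of size ≥ k; block sizes are [2, 1, 1, 1, 1, 1].

Jordan blocks: (-3, 2), (-3, 1), (-3, 1), (-3, 1), (-3, 1), (-3, 1)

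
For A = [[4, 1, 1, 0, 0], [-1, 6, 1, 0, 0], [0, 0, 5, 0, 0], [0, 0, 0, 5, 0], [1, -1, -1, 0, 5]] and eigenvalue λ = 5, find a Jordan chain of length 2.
v_1 = [[0, 1, 0, -2, -4]]^T, v_2 = [[1, 1, 0, 0, -1]]^T

We seek v_1 ∈ ker((A - 5I)^2) \ ker(A - 5I), then set v_{i+1} = (A - 5I) v_i.

One such chain is v_1 = [[0, 1, 0, -2, -4]]^T, v_2 = [[1, 1, 0, 0, -1]]^T. Check: (A - 5I) v_2 = [[0, 0, 0, 0, 0]]^T = 0.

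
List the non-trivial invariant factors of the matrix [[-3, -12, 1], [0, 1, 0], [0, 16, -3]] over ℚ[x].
(x - 1)(x + 3)^2

The Jordan structure of A has elementary divisors (x + 3)^2, (x - 1). Arranging the block sizes at each eigenvalue in decreasing order and taking row products gives the invariant factors.

Invariant factors (smallest first, each dividing the next): (x - 1)(x + 3)^2.

Check: the last factor (x - 1)(x + 3)^2 is the minimal polynomial, and the product (x - 1)(x + 3)^2 is the characteristic polynomial.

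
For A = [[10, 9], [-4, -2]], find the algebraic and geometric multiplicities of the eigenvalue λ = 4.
The characteristic polynomial is (x - 4)^2, so the factor x - 4 appears with exponent 2: the algebraic multiplicity is 2.

rank(A - 4I) = 1, so the eigenspace has dimension 2 - 1 = 1: the geometric multiplicity is 1.

Since 1 < 2, A is not diagonalizable.

algebraic multiplicity 2, geometric multiplicity 1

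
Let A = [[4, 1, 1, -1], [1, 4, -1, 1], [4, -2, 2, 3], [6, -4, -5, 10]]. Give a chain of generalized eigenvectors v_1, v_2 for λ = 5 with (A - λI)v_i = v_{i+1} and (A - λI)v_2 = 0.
We seek v_1 ∈ ker((A - 5I)^2) \ ker(A - 5I), then set v_{i+1} = (A - 5I) v_i.

One such chain is v_1 = [[0, 1, 0, 0]]^T, v_2 = [[1, -1, -2, -4]]^T. Check: (A - 5I) v_2 = [[0, 0, 0, 0]]^T = 0.

v_1 = [[0, 1, 0, 0]]^T, v_2 = [[1, -1, -2, -4]]^T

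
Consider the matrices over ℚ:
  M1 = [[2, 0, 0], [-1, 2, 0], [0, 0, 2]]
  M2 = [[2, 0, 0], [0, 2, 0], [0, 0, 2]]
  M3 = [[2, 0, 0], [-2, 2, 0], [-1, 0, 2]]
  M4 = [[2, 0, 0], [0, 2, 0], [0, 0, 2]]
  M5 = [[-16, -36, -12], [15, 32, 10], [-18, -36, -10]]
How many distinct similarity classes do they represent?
Characteristic polynomials: χ_{M1} = (x - 2)^3, χ_{M2} = (x - 2)^3, χ_{M3} = (x - 2)^3, χ_{M4} = (x - 2)^3, χ_{M5} = (x - 2)^3.

{M1, M3, M5}: invariant factors x - 2, (x - 2)^2.

{M2, M4}: invariant factors x - 2, x - 2, x - 2.

Matrices are similar if and only if their invariant-factor lists agree; the partition into similarity classes is {M1, M3, M5}, {M2, M4}.

2 classes: {M1, M3, M5}, {M2, M4}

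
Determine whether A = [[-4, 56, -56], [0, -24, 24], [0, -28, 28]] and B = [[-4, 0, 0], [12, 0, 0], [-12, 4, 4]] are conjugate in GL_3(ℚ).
Two matrices over a field are similar if and only if they have the same invariant factors.

Both A and B have characteristic polynomial x(x - 4)(x + 4) and minimal polynomial x(x - 4)(x + 4). Computing further, both have invariant factors x(x - 4)(x + 4). Hence A and B are similar.

Yes.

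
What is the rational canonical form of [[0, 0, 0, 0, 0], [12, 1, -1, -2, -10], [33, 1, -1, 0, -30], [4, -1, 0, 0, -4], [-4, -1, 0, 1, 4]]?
The invariant factors of A (the non-unit diagonal entries of the Smith normal form of xI - A over ℚ[x]) are x(x^2 - 2x - 6)^2, each dividing the next. The characteristic polynomial is their product, x(x^2 - 2x - 6)^2.

The rational canonical form is the block-diagonal matrix of companion matrices C(f_i):
R = [[0, 0, 0, 0, 0], [1, 0, 0, 0, -36], [0, 1, 0, 0, -24], [0, 0, 1, 0, 8], [0, 0, 0, 1, 4]].

Note the characteristic polynomial does not split into linear factors over ℚ, so A has no Jordan form over ℚ; the rational canonical form exists over any field.

R = [[0, 0, 0, 0, 0], [1, 0, 0, 0, -36], [0, 1, 0, 0, -24], [0, 0, 1, 0, 8], [0, 0, 0, 1, 4]]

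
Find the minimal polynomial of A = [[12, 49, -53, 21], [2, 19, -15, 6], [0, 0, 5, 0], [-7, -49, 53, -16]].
m_A(x) = (x - 5)^3

The characteristic polynomial factors as (x - 5)^4. The minimal polynomial is ∏(x - λ)^{k_λ} where k_λ is the size of the largest Jordan block at λ.

For λ = 5: rank(A - 5I) = 2, and the largest Jordan block has size 3 (the smallest k with rank((A - 5I)^k) = rank((A - 5I)^(k+1))).

So m_A(x) = (x - 5)^3.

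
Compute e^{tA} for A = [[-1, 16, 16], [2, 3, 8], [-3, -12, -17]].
A has Jordan form J = [[-5, 1, 0], [0, -5, 0], [0, 0, -5]] with A = PJP^{-1}, so e^{tA} = P e^{tJ} P^{-1}.

For a Jordan block J_k(λ), e^{tJ_k(λ)} = e^{λt} · (I + tN + t^2 N^2/2! + ... + t^{k-1} N^{k-1}/(k-1)!) where N is the nilpotent superdiagonal part.

Assembling the blocks and conjugating back gives the entries of e^{tA} as shown above.

e^{tA} = [[(4*t + 1)*e^{-5*t}, 16*t*e^{-5*t}, 16*t*e^{-5*t}], [2*t*e^{-5*t}, (8*t + 1)*e^{-5*t}, 8*t*e^{-5*t}], [-3*t*e^{-5*t}, -12*t*e^{-5*t}, (1 - 12*t)*e^{-5*t}]]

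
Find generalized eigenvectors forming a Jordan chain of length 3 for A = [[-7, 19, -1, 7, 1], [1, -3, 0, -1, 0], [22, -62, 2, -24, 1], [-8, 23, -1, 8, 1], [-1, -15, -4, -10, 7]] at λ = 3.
v_1 = [[-1, 0, 2, -1, 0]]^T, v_2 = [[1, 0, 0, 1, 3]]^T, v_3 = [[0, 0, 1, 0, 1]]^T

We seek v_1 ∈ ker((A - 3I)^3) \ ker((A - 3I)^2), then set v_{i+1} = (A - 3I) v_i.

One such chain is v_1 = [[-1, 0, 2, -1, 0]]^T, v_2 = [[1, 0, 0, 1, 3]]^T, v_3 = [[0, 0, 1, 0, 1]]^T. Check: (A - 3I) v_3 = [[0, 0, 0, 0, 0]]^T = 0.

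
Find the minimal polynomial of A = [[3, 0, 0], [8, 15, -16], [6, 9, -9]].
m_A(x) = (x - 3)^2

The characteristic polynomial factors as (x - 3)^3. The minimal polynomial is ∏(x - λ)^{k_λ} where k_λ is the size of the largest Jordan block at λ.

For λ = 3: rank(A - 3I) = 1, and the largest Jordan block has size 2 (the smallest k with rank((A - 3I)^k) = rank((A - 3I)^(k+1))).

So m_A(x) = (x - 3)^2.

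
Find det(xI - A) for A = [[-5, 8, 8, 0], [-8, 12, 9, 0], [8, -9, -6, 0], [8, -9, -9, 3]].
χ_A(x) = (x - 3)^3(x + 5)

xI - A = [[x + 5, -8, -8, 0], [8, x - 12, -9, 0], [-8, 9, x + 6, 0], [-8, 9, 9, x - 3]].

Expanding det(xI - A) along the first row:
det(xI - A) = + (x + 5)·det([[x - 12, -9, 0], [9, x + 6, 0], [9, 9, x - 3]]) - (-8)·det([[8, -9, 0], [-8, x + 6, 0], [-8, 9, x - 3]]) + (-8)·det([[8, x - 12, 0], [-8, 9, 0], [-8, 9, x - 3]]) - (0)·det([[8, x - 12, -9], [-8, 9, x + 6], [-8, 9, 9]]).

Evaluating gives χ_A(x) = x^4 - 4x^3 - 18x^2 + 108x - 135 = (x - 3)^3(x + 5).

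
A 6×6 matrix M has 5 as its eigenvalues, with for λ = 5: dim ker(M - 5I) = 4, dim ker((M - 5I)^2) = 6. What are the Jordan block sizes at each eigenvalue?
Jordan blocks: (5, 2), (5, 2), (5, 1), (5, 1)

λ = 5: successive nullity increments [4, 2] count blocks of size ≥ k; block sizes are [2, 2, 1, 1].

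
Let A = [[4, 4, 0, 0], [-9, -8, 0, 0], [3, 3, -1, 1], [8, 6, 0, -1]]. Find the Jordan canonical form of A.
J = [[-2, 1, 0, 0], [0, -2, 0, 0], [0, 0, -1, 1], [0, 0, 0, -1]]

The characteristic polynomial is det(xI - A) = (x + 1)^2(x + 2)^2, so the eigenvalues are -2 (algebraic multiplicity 2), -1 (algebraic multiplicity 2).

For λ = -2: rank(A + 2I) = 3, rank((A + 2I)^2) = 2. The eigenspace has dimension 4 - 3 = 1, so there is 1 Jordan block; the rank sequence gives block sizes [2].

For λ = -1: rank(A + I) = 3, rank((A + I)^2) = 2. The eigenspace has dimension 4 - 3 = 1, so there is 1 Jordan block; the rank sequence gives block sizes [2].

Assembling the blocks gives the Jordan form J above.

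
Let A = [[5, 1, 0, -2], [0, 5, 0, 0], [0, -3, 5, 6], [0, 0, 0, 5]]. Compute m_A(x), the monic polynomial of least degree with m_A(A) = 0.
m_A(x) = (x - 5)^2

The characteristic polynomial factors as (x - 5)^4. The minimal polynomial is ∏(x - λ)^{k_λ} where k_λ is the size of the largest Jordan block at λ.

For λ = 5: rank(A - 5I) = 1, and the largest Jordan block has size 2 (the smallest k with rank((A - 5I)^k) = rank((A - 5I)^(k+1))).

So m_A(x) = (x - 5)^2.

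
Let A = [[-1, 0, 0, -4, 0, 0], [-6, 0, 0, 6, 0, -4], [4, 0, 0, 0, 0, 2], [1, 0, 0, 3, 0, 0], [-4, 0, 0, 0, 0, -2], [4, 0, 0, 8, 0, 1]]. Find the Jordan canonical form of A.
J = [[0, 0, 0, 0, 0, 0], [0, 0, 0, 0, 0, 0], [0, 0, 0, 0, 0, 0], [0, 0, 0, 1, 1, 0], [0, 0, 0, 0, 1, 0], [0, 0, 0, 0, 0, 1]]

The characteristic polynomial is det(xI - A) = x^3(x - 1)^3, so the eigenvalues are 0 (algebraic multiplicity 3), 1 (algebraic multiplicity 3).

For λ = 0: rank(A) = 3. The eigenspace has dimension 6 - 3 = 3, so there are 3 Jordan blocks; the rank sequence gives block sizes [1, 1, 1].

For λ = 1: rank(A - I) = 4, rank((A - I)^2) = 3. The eigenspace has dimension 6 - 4 = 2, so there are 2 Jordan blocks; the rank sequence gives block sizes [2, 1].

Assembling the blocks gives the Jordan form J above.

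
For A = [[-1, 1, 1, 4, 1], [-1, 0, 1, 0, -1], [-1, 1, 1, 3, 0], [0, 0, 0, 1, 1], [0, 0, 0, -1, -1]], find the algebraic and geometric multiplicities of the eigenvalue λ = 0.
The characteristic polynomial is x^5, so the factor x appears with exponent 5: the algebraic multiplicity is 5.

rank(A) = 3, so the eigenspace has dimension 5 - 3 = 2: the geometric multiplicity is 2.

Since 2 < 5, A is not diagonalizable.

algebraic multiplicity 5, geometric multiplicity 2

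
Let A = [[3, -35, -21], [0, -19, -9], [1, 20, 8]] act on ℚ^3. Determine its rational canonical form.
The invariant factors of A (the non-unit diagonal entries of the Smith normal form of xI - A over ℚ[x]) are x(x + 4)^2, each dividing the next. The characteristic polynomial is their product, x(x + 4)^2.

The rational canonical form is the block-diagonal matrix of companion matrices C(f_i):
R = [[0, 0, 0], [1, 0, -16], [0, 1, -8]].

R = [[0, 0, 0], [1, 0, -16], [0, 1, -8]]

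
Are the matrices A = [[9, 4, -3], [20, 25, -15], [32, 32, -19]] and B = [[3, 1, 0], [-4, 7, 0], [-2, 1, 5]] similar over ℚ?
Two matrices over a field are similar if and only if they have the same invariant factors.

Both A and B have characteristic polynomial (x - 5)^3 and minimal polynomial (x - 5)^2. Computing further, both have invariant factors x - 5, (x - 5)^2. Hence A and B are similar.

Yes.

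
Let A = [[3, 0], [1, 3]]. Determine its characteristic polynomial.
χ_A(x) = (x - 3)^2

xI - A = [[x - 3, 0], [-1, x - 3]].

Expanding det(xI - A) along the first row:
det(xI - A) = + (x - 3)·det([[x - 3]]) - (0)·det([[-1]]).

Evaluating gives χ_A(x) = x^2 - 6x + 9 = (x - 3)^2.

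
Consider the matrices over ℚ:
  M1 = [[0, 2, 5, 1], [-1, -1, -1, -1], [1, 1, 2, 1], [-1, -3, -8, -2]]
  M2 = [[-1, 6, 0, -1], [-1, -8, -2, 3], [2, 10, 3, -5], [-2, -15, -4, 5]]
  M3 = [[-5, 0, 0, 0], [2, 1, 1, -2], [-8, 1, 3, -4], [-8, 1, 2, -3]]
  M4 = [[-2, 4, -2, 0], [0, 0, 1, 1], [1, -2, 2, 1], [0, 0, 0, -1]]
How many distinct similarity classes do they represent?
2 classes: {M1, M2, M4}, {M3}

Characteristic polynomials: χ_{M1} = x^3(x + 1), χ_{M2} = x^3(x + 1), χ_{M3} = x^2(x - 1)(x + 5), χ_{M4} = x^3(x + 1).

{M1, M2, M4}: invariant factors x^3(x + 1).

{M3}: invariant factors x^2(x - 1)(x + 5).

Matrices are similar if and only if their invariant-factor lists agree; the partition into similarity classes is {M1, M2, M4}, {M3}.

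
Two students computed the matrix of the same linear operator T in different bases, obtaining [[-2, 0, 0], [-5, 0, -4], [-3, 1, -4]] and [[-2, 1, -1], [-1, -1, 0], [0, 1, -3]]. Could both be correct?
Yes.

Two matrices over a field are similar if and only if they have the same invariant factors.

Both A and B have characteristic polynomial (x + 2)^3 and minimal polynomial (x + 2)^3. Computing further, both have invariant factors (x + 2)^3. Hence A and B are similar.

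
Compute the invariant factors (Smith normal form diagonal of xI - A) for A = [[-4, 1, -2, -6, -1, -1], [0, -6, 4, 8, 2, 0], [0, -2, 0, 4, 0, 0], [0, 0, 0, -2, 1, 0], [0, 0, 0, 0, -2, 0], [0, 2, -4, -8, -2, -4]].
The Jordan structure of A has elementary divisors (x + 4)^2, (x + 4), (x + 2)^2, (x + 2). Arranging the block sizes at each eigenvalue in decreasing order and taking row products gives the invariant factors.

Invariant factors (smallest first, each dividing the next): (x + 2)(x + 4), (x + 2)^2(x + 4)^2.

Check: the last factor (x + 2)^2(x + 4)^2 is the minimal polynomial, and the product (x + 2)^3(x + 4)^3 is the characteristic polynomial.

(x + 2)(x + 4), (x + 2)^2(x + 4)^2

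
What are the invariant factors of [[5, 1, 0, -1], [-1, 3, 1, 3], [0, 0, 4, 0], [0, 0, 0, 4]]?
The Jordan structure of A has elementary divisors (x - 4)^3, (x - 4). Arranging the block sizes at each eigenvalue in decreasing order and taking row products gives the invariant factors.

Invariant factors (smallest first, each dividing the next): x - 4, (x - 4)^3.

Check: the last factor (x - 4)^3 is the minimal polynomial, and the product (x - 4)^4 is the characteristic polynomial.

x - 4, (x - 4)^3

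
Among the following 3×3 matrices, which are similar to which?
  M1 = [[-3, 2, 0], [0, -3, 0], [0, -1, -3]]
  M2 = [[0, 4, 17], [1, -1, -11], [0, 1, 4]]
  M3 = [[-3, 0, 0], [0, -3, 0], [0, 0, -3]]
Characteristic polynomials: χ_{M1} = (x + 3)^3, χ_{M2} = (x - 1)^3, χ_{M3} = (x + 3)^3.

{M1}: invariant factors x + 3, (x + 3)^2.

{M2}: invariant factors (x - 1)^3.

{M3}: invariant factors x + 3, x + 3, x + 3.

Matrices are similar if and only if their invariant-factor lists agree; the partition into similarity classes is {M1}, {M2}, {M3}.

3 classes: {M1}, {M2}, {M3}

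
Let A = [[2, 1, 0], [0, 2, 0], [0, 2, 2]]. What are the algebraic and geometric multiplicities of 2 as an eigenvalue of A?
algebraic multiplicity 3, geometric multiplicity 2

The characteristic polynomial is (x - 2)^3, so the factor x - 2 appears with exponent 3: the algebraic multiplicity is 3.

rank(A - 2I) = 1, so the eigenspace has dimension 3 - 1 = 2: the geometric multiplicity is 2.

Since 2 < 3, A is not diagonalizable.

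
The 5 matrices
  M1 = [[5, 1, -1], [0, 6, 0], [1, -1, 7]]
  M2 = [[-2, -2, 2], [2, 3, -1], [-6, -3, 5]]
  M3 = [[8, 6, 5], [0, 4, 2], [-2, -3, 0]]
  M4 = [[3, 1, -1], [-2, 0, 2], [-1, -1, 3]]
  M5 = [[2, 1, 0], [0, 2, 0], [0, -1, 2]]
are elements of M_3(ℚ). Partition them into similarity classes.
Characteristic polynomials: χ_{M1} = (x - 6)^3, χ_{M2} = (x - 2)^3, χ_{M3} = (x - 4)^3, χ_{M4} = (x - 2)^3, χ_{M5} = (x - 2)^3.

{M1}: invariant factors x - 6, (x - 6)^2.

{M2, M4, M5}: invariant factors x - 2, (x - 2)^2.

{M3}: invariant factors (x - 4)^3.

Matrices are similar if and only if their invariant-factor lists agree; the partition into similarity classes is {M1}, {M2, M4, M5}, {M3}.

3 classes: {M1}, {M2, M4, M5}, {M3}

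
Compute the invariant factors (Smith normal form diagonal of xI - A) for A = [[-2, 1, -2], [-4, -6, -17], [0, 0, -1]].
(x + 1)(x + 4)^2

The Jordan structure of A has elementary divisors (x + 4)^2, (x + 1). Arranging the block sizes at each eigenvalue in decreasing order and taking row products gives the invariant factors.

Invariant factors (smallest first, each dividing the next): (x + 1)(x + 4)^2.

Check: the last factor (x + 1)(x + 4)^2 is the minimal polynomial, and the product (x + 1)(x + 4)^2 is the characteristic polynomial.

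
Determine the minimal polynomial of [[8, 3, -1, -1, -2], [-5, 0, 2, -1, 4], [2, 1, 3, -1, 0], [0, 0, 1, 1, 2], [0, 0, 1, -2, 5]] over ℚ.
m_A(x) = (x - 4)^2(x - 3)^2

The characteristic polynomial factors as (x - 4)^2(x - 3)^3. The minimal polynomial is ∏(x - λ)^{k_λ} where k_λ is the size of the largest Jordan block at λ.

For λ = 3: rank(A - 3I) = 3, and the largest Jordan block has size 2 (the smallest k with rank((A - 3I)^k) = rank((A - 3I)^(k+1))).
For λ = 4: rank(A - 4I) = 4, and the largest Jordan block has size 2 (the smallest k with rank((A - 4I)^k) = rank((A - 4I)^(k+1))).

So m_A(x) = (x - 4)^2(x - 3)^2.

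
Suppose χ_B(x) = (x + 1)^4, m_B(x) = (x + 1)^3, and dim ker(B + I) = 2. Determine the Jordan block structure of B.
Jordan blocks: (-1, 3), (-1, 1)

λ = -1: algebraic multiplicity 4 (exponent in χ_B), largest block size 3 (exponent in m_B), 2 blocks (geometric multiplicity). These force block sizes [3, 1].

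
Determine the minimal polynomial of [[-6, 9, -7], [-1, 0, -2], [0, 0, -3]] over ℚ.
The characteristic polynomial factors as (x + 3)^3. The minimal polynomial is ∏(x - λ)^{k_λ} where k_λ is the size of the largest Jordan block at λ.

For λ = -3: rank(A + 3I) = 2, and the largest Jordan block has size 3 (the smallest k with rank((A + 3I)^k) = rank((A + 3I)^(k+1))).

So m_A(x) = (x + 3)^3.

m_A(x) = (x + 3)^3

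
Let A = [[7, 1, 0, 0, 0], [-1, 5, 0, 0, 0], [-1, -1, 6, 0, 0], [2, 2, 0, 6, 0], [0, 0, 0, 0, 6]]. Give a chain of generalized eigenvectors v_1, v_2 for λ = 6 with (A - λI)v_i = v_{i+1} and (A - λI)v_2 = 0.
We seek v_1 ∈ ker((A - 6I)^2) \ ker(A - 6I), then set v_{i+1} = (A - 6I) v_i.

One such chain is v_1 = [[0, 1, 0, 0, 1]]^T, v_2 = [[1, -1, -1, 2, 0]]^T. Check: (A - 6I) v_2 = [[0, 0, 0, 0, 0]]^T = 0.

v_1 = [[0, 1, 0, 0, 1]]^T, v_2 = [[1, -1, -1, 2, 0]]^T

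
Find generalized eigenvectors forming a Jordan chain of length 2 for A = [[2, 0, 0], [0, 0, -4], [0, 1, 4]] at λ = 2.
We seek v_1 ∈ ker((A - 2I)^2) \ ker(A - 2I), then set v_{i+1} = (A - 2I) v_i.

One such chain is v_1 = [[0, 3, -1]]^T, v_2 = [[0, -2, 1]]^T. Check: (A - 2I) v_2 = [[0, 0, 0]]^T = 0.

v_1 = [[0, 3, -1]]^T, v_2 = [[0, -2, 1]]^T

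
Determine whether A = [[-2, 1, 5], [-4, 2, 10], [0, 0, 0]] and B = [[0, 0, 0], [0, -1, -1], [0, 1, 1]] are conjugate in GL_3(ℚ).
Two matrices over a field are similar if and only if they have the same invariant factors.

Both A and B have characteristic polynomial x^3 and minimal polynomial x^2. Computing further, both have invariant factors x, x^2. Hence A and B are similar.

Yes.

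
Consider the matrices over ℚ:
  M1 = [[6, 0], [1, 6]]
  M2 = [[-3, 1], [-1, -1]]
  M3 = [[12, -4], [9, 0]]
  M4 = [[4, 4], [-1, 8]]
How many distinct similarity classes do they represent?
2 classes: {M1, M3, M4}, {M2}

Characteristic polynomials: χ_{M1} = (x - 6)^2, χ_{M2} = (x + 2)^2, χ_{M3} = (x - 6)^2, χ_{M4} = (x - 6)^2.

{M1, M3, M4}: invariant factors (x - 6)^2.

{M2}: invariant factors (x + 2)^2.

Matrices are similar if and only if their invariant-factor lists agree; the partition into similarity classes is {M1, M3, M4}, {M2}.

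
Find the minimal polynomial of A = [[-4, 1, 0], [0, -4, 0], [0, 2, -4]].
The characteristic polynomial factors as (x + 4)^3. The minimal polynomial is ∏(x - λ)^{k_λ} where k_λ is the size of the largest Jordan block at λ.

For λ = -4: rank(A + 4I) = 1, and the largest Jordan block has size 2 (the smallest k with rank((A + 4I)^k) = rank((A + 4I)^(k+1))).

So m_A(x) = (x + 4)^2.

m_A(x) = (x + 4)^2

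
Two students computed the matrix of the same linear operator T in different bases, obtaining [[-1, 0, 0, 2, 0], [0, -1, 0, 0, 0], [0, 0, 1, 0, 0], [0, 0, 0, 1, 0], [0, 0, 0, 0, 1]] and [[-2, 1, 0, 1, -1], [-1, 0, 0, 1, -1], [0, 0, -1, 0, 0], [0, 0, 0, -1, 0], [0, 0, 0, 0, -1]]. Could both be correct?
No.

trace(A) = 1 but trace(B) = -5. The trace is a similarity invariant, so A and B are not similar.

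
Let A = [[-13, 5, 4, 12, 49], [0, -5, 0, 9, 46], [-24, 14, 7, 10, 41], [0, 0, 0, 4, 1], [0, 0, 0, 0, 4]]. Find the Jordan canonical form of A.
J = [[-5, 1, 0, 0, 0], [0, -5, 0, 0, 0], [0, 0, -1, 0, 0], [0, 0, 0, 4, 1], [0, 0, 0, 0, 4]]

The characteristic polynomial is det(xI - A) = (x - 4)^2(x + 1)(x + 5)^2, so the eigenvalues are -5 (algebraic multiplicity 2), -1 (algebraic multiplicity 1), 4 (algebraic multiplicity 2).

For λ = -5: rank(A + 5I) = 4, rank((A + 5I)^2) = 3. The eigenspace has dimension 5 - 4 = 1, so there is 1 Jordan block; the rank sequence gives block sizes [2].

For λ = -1: algebraic multiplicity 1 gives one 1×1 block.

For λ = 4: rank(A - 4I) = 4, rank((A - 4I)^2) = 3. The eigenspace has dimension 5 - 4 = 1, so there is 1 Jordan block; the rank sequence gives block sizes [2].

Assembling the blocks gives the Jordan form J above.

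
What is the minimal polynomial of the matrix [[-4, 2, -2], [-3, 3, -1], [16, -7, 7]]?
The characteristic polynomial factors as (x - 2)^3. The minimal polynomial is ∏(x - λ)^{k_λ} where k_λ is the size of the largest Jordan block at λ.

For λ = 2: rank(A - 2I) = 2, and the largest Jordan block has size 3 (the smallest k with rank((A - 2I)^k) = rank((A - 2I)^(k+1))).

So m_A(x) = (x - 2)^3.

m_A(x) = (x - 2)^3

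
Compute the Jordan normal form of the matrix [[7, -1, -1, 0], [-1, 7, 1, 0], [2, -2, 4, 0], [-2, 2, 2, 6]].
The characteristic polynomial is det(xI - A) = (x - 6)^4, so the eigenvalues are 6 (algebraic multiplicity 4).

For λ = 6: rank(A - 6I) = 1, rank((A - 6I)^2) = 0. The eigenspace has dimension 4 - 1 = 3, so there are 3 Jordan blocks; the rank sequence gives block sizes [2, 1, 1].

Assembling the blocks gives the Jordan form J above.

J = [[6, 1, 0, 0], [0, 6, 0, 0], [0, 0, 6, 0], [0, 0, 0, 6]]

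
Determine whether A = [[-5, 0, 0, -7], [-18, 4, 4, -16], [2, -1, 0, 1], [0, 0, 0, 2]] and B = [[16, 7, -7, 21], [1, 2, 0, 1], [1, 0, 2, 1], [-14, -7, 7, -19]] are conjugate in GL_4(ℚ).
Yes.

Two matrices over a field are similar if and only if they have the same invariant factors.

Both A and B have characteristic polynomial (x - 2)^3(x + 5) and minimal polynomial (x - 2)^2(x + 5). Computing further, both have invariant factors x - 2, (x - 2)^2(x + 5). Hence A and B are similar.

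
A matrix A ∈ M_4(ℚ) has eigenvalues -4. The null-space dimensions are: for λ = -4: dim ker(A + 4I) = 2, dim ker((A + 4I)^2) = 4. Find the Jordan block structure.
λ = -4: successive nullity increments [2, 2] count blocks of size ≥ k; block sizes are [2, 2].

Jordan blocks: (-4, 2), (-4, 2)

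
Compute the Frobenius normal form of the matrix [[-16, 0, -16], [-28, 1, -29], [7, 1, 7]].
R = [[0, 0, -16], [1, 0, -20], [0, 1, -8]]

The invariant factors of A (the non-unit diagonal entries of the Smith normal form of xI - A over ℚ[x]) are (x + 2)^2(x + 4), each dividing the next. The characteristic polynomial is their product, (x + 2)^2(x + 4).

The rational canonical form is the block-diagonal matrix of companion matrices C(f_i):
R = [[0, 0, -16], [1, 0, -20], [0, 1, -8]].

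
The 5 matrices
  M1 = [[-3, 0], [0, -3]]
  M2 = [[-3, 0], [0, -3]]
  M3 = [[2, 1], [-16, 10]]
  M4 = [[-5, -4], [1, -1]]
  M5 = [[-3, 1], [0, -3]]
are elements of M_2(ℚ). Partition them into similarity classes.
Characteristic polynomials: χ_{M1} = (x + 3)^2, χ_{M2} = (x + 3)^2, χ_{M3} = (x - 6)^2, χ_{M4} = (x + 3)^2, χ_{M5} = (x + 3)^2.

{M1, M2}: invariant factors x + 3, x + 3.

{M3}: invariant factors (x - 6)^2.

{M4, M5}: invariant factors (x + 3)^2.

Matrices are similar if and only if their invariant-factor lists agree; the partition into similarity classes is {M1, M2}, {M3}, {M4, M5}.

3 classes: {M1, M2}, {M3}, {M4, M5}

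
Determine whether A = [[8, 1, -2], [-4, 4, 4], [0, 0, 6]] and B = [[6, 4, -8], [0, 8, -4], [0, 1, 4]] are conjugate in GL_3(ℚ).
Two matrices over a field are similar if and only if they have the same invariant factors.

Both A and B have characteristic polynomial (x - 6)^3 and minimal polynomial (x - 6)^2. Computing further, both have invariant factors x - 6, (x - 6)^2. Hence A and B are similar.

Yes.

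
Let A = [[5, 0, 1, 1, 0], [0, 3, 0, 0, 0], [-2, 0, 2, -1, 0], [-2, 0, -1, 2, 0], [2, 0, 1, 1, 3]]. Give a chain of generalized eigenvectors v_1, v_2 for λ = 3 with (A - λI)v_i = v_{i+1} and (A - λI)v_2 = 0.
v_1 = [[-2, -2, 3, 2, -2]]^T, v_2 = [[1, 0, -1, -1, 1]]^T

We seek v_1 ∈ ker((A - 3I)^2) \ ker(A - 3I), then set v_{i+1} = (A - 3I) v_i.

One such chain is v_1 = [[-2, -2, 3, 2, -2]]^T, v_2 = [[1, 0, -1, -1, 1]]^T. Check: (A - 3I) v_2 = [[0, 0, 0, 0, 0]]^T = 0.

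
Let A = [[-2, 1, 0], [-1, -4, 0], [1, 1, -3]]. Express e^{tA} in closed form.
e^{tA} = [[(t + 1)*e^{-3*t}, t*e^{-3*t}, 0], [-t*e^{-3*t}, (1 - t)*e^{-3*t}, 0], [t*e^{-3*t}, t*e^{-3*t}, e^{-3*t}]]

A has Jordan form J = [[-3, 1, 0], [0, -3, 0], [0, 0, -3]] with A = PJP^{-1}, so e^{tA} = P e^{tJ} P^{-1}.

For a Jordan block J_k(λ), e^{tJ_k(λ)} = e^{λt} · (I + tN + t^2 N^2/2! + ... + t^{k-1} N^{k-1}/(k-1)!) where N is the nilpotent superdiagonal part.

Assembling the blocks and conjugating back gives the entries of e^{tA} as shown above.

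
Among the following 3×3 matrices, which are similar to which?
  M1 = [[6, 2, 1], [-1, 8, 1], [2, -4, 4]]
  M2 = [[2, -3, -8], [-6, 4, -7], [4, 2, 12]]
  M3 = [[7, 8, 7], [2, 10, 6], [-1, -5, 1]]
Characteristic polynomials: χ_{M1} = (x - 6)^3, χ_{M2} = (x - 6)^3, χ_{M3} = (x - 6)^3.

{M1, M2, M3}: invariant factors (x - 6)^3.

Matrices are similar if and only if their invariant-factor lists agree; the partition into similarity classes is {M1, M2, M3}.

1 class: {M1, M2, M3}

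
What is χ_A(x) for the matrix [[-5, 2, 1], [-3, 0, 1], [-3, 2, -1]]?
χ_A(x) = (x + 2)^3

xI - A = [[x + 5, -2, -1], [3, x, -1], [3, -2, x + 1]].

Expanding det(xI - A) along the first row:
det(xI - A) = + (x + 5)·det([[x, -1], [-2, x + 1]]) - (-2)·det([[3, -1], [3, x + 1]]) + (-1)·det([[3, x], [3, -2]]).

Evaluating gives χ_A(x) = x^3 + 6x^2 + 12x + 8 = (x + 2)^3.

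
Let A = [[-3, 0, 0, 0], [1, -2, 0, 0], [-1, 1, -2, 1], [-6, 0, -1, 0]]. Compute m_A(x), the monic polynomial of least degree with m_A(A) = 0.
The characteristic polynomial factors as (x + 1)^2(x + 2)(x + 3). The minimal polynomial is ∏(x - λ)^{k_λ} where k_λ is the size of the largest Jordan block at λ.

For λ = -3: rank(A + 3I) = 3, and the largest Jordan block has size 1 (the smallest k with rank((A + 3I)^k) = rank((A + 3I)^(k+1))).
For λ = -2: rank(A + 2I) = 3, and the largest Jordan block has size 1 (the smallest k with rank((A + 2I)^k) = rank((A + 2I)^(k+1))).
For λ = -1: rank(A + I) = 3, and the largest Jordan block has size 2 (the smallest k with rank((A + I)^k) = rank((A + I)^(k+1))).

So m_A(x) = (x + 1)^2(x + 2)(x + 3).

m_A(x) = (x + 1)^2(x + 2)(x + 3)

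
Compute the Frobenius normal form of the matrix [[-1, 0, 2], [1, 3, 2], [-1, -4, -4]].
R = [[0, 0, 2], [1, 0, 1], [0, 1, -2]]

The invariant factors of A (the non-unit diagonal entries of the Smith normal form of xI - A over ℚ[x]) are (x - 1)(x + 1)(x + 2), each dividing the next. The characteristic polynomial is their product, (x - 1)(x + 1)(x + 2).

The rational canonical form is the block-diagonal matrix of companion matrices C(f_i):
R = [[0, 0, 2], [1, 0, 1], [0, 1, -2]].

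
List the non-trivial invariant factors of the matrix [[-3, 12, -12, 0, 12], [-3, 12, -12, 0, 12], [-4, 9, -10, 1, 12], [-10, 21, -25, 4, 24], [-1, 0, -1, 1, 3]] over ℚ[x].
x - 3, x(x - 3)^2(x + 3)

The Jordan structure of A has elementary divisors (x + 3), x, (x - 3)^2, (x - 3). Arranging the block sizes at each eigenvalue in decreasing order and taking row products gives the invariant factors.

Invariant factors (smallest first, each dividing the next): x - 3, x(x - 3)^2(x + 3).

Check: the last factor x(x - 3)^2(x + 3) is the minimal polynomial, and the product x(x - 3)^3(x + 3) is the characteristic polynomial.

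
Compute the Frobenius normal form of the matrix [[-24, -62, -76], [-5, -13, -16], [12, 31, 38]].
The invariant factors of A (the non-unit diagonal entries of the Smith normal form of xI - A over ℚ[x]) are x(x^2 - x + 4), each dividing the next. The characteristic polynomial is their product, x(x^2 - x + 4).

The rational canonical form is the block-diagonal matrix of companion matrices C(f_i):
R = [[0, 0, 0], [1, 0, -4], [0, 1, 1]].

Note the characteristic polynomial does not split into linear factors over ℚ, so A has no Jordan form over ℚ; the rational canonical form exists over any field.

R = [[0, 0, 0], [1, 0, -4], [0, 1, 1]]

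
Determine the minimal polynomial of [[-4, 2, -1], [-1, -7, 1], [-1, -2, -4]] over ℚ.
m_A(x) = (x + 5)^2

The characteristic polynomial factors as (x + 5)^3. The minimal polynomial is ∏(x - λ)^{k_λ} where k_λ is the size of the largest Jordan block at λ.

For λ = -5: rank(A + 5I) = 1, and the largest Jordan block has size 2 (the smallest k with rank((A + 5I)^k) = rank((A + 5I)^(k+1))).

So m_A(x) = (x + 5)^2.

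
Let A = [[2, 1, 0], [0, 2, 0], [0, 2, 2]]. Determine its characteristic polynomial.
χ_A(x) = (x - 2)^3

xI - A = [[x - 2, -1, 0], [0, x - 2, 0], [0, -2, x - 2]].

Expanding det(xI - A) along the first row:
det(xI - A) = + (x - 2)·det([[x - 2, 0], [-2, x - 2]]) - (-1)·det([[0, 0], [0, x - 2]]) + (0)·det([[0, x - 2], [0, -2]]).

Evaluating gives χ_A(x) = x^3 - 6x^2 + 12x - 8 = (x - 2)^3.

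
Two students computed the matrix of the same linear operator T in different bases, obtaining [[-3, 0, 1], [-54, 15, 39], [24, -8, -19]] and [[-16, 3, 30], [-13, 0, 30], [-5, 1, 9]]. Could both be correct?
Two matrices over a field are similar if and only if they have the same invariant factors.

Both A and B have characteristic polynomial (x + 1)(x + 3)^2 and minimal polynomial (x + 1)(x + 3)^2. Computing further, both have invariant factors (x + 1)(x + 3)^2. Hence A and B are similar.

Yes.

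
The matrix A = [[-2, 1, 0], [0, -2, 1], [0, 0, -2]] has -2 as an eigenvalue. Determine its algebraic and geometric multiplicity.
The characteristic polynomial is (x + 2)^3, so the factor x + 2 appears with exponent 3: the algebraic multiplicity is 3.

rank(A + 2I) = 2, so the eigenspace has dimension 3 - 2 = 1: the geometric multiplicity is 1.

Since 1 < 3, A is not diagonalizable.

algebraic multiplicity 3, geometric multiplicity 1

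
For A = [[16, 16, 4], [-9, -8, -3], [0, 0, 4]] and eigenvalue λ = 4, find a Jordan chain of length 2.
We seek v_1 ∈ ker((A - 4I)^2) \ ker(A - 4I), then set v_{i+1} = (A - 4I) v_i.

One such chain is v_1 = [[-1, 1, 0]]^T, v_2 = [[4, -3, 0]]^T. Check: (A - 4I) v_2 = [[0, 0, 0]]^T = 0.

v_1 = [[-1, 1, 0]]^T, v_2 = [[4, -3, 0]]^T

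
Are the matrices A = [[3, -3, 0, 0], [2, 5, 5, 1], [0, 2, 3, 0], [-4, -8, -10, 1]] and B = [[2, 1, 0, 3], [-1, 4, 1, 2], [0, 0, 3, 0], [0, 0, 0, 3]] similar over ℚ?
Two matrices over a field are similar if and only if they have the same invariant factors.

Both A and B have characteristic polynomial (x - 3)^4 and minimal polynomial (x - 3)^3. Computing further, both have invariant factors x - 3, (x - 3)^3. Hence A and B are similar.

Yes.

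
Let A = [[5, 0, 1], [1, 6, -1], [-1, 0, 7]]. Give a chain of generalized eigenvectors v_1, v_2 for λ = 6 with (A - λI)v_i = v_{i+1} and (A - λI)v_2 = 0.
We seek v_1 ∈ ker((A - 6I)^2) \ ker(A - 6I), then set v_{i+1} = (A - 6I) v_i.

One such chain is v_1 = [[0, 0, -1]]^T, v_2 = [[-1, 1, -1]]^T. Check: (A - 6I) v_2 = [[0, 0, 0]]^T = 0.

v_1 = [[0, 0, -1]]^T, v_2 = [[-1, 1, -1]]^T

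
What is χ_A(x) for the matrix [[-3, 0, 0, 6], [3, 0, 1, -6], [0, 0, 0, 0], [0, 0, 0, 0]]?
χ_A(x) = x^3(x + 3)

xI - A = [[x + 3, 0, 0, -6], [-3, x, -1, 6], [0, 0, x, 0], [0, 0, 0, x]].

Expanding det(xI - A) along the first row:
det(xI - A) = + (x + 3)·det([[x, -1, 6], [0, x, 0], [0, 0, x]]) - (0)·det([[-3, -1, 6], [0, x, 0], [0, 0, x]]) + (0)·det([[-3, x, 6], [0, 0, 0], [0, 0, x]]) - (-6)·det([[-3, x, -1], [0, 0, x], [0, 0, 0]]).

Evaluating gives χ_A(x) = x^4 + 3x^3 = x^3(x + 3).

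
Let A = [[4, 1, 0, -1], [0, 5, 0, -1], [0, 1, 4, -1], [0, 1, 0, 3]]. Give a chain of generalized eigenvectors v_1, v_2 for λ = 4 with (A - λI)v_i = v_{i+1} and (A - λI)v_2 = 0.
v_1 = [[0, 1, 0, 0]]^T, v_2 = [[1, 1, 1, 1]]^T

We seek v_1 ∈ ker((A - 4I)^2) \ ker(A - 4I), then set v_{i+1} = (A - 4I) v_i.

One such chain is v_1 = [[0, 1, 0, 0]]^T, v_2 = [[1, 1, 1, 1]]^T. Check: (A - 4I) v_2 = [[0, 0, 0, 0]]^T = 0.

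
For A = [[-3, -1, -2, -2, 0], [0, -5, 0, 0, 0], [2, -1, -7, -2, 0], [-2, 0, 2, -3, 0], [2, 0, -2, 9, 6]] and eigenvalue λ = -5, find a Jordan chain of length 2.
v_1 = [[0, 1, 0, 0, 0]]^T, v_2 = [[-1, 0, -1, 0, 0]]^T

We seek v_1 ∈ ker((A + 5I)^2) \ ker(A + 5I), then set v_{i+1} = (A + 5I) v_i.

One such chain is v_1 = [[0, 1, 0, 0, 0]]^T, v_2 = [[-1, 0, -1, 0, 0]]^T. Check: (A + 5I) v_2 = [[0, 0, 0, 0, 0]]^T = 0.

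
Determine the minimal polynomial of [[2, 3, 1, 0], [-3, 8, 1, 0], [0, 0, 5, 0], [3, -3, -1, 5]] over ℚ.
m_A(x) = (x - 5)^2

The characteristic polynomial factors as (x - 5)^4. The minimal polynomial is ∏(x - λ)^{k_λ} where k_λ is the size of the largest Jordan block at λ.

For λ = 5: rank(A - 5I) = 1, and the largest Jordan block has size 2 (the smallest k with rank((A - 5I)^k) = rank((A - 5I)^(k+1))).

So m_A(x) = (x - 5)^2.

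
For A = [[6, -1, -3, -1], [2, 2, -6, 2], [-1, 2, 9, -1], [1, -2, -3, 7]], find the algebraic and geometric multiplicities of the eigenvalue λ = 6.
The characteristic polynomial is (x - 6)^4, so the factor x - 6 appears with exponent 4: the algebraic multiplicity is 4.

rank(A - 6I) = 2, so the eigenspace has dimension 4 - 2 = 2: the geometric multiplicity is 2.

Since 2 < 4, A is not diagonalizable.

algebraic multiplicity 4, geometric multiplicity 2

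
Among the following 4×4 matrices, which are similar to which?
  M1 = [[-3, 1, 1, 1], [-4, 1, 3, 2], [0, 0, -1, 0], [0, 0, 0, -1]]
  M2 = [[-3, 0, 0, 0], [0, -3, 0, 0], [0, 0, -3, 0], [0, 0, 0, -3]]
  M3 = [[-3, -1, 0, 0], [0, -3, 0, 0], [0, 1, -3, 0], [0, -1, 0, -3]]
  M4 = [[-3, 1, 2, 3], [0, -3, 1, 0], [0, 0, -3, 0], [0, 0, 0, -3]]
4 classes: {M1}, {M2}, {M3}, {M4}

Characteristic polynomials: χ_{M1} = (x + 1)^4, χ_{M2} = (x + 3)^4, χ_{M3} = (x + 3)^4, χ_{M4} = (x + 3)^4.

{M1}: invariant factors x + 1, (x + 1)^3.

{M2}: invariant factors x + 3, x + 3, x + 3, x + 3.

{M3}: invariant factors x + 3, x + 3, (x + 3)^2.

{M4}: invariant factors x + 3, (x + 3)^3.

Matrices are similar if and only if their invariant-factor lists agree; the partition into similarity classes is {M1}, {M2}, {M3}, {M4}.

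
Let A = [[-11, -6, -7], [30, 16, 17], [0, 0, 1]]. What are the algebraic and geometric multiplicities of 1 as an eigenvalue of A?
algebraic multiplicity 2, geometric multiplicity 1

The characteristic polynomial is (x - 4)(x - 1)^2, so the factor x - 1 appears with exponent 2: the algebraic multiplicity is 2.

rank(A - I) = 2, so the eigenspace has dimension 3 - 2 = 1: the geometric multiplicity is 1.

Since 1 < 2, A is not diagonalizable.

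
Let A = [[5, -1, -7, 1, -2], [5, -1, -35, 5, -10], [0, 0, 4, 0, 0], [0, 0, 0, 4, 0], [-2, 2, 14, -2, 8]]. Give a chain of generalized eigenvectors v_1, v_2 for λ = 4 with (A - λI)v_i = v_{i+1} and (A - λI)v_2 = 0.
We seek v_1 ∈ ker((A - 4I)^2) \ ker(A - 4I), then set v_{i+1} = (A - 4I) v_i.

One such chain is v_1 = [[0, 1, 0, 0, -1]]^T, v_2 = [[1, 5, 0, 0, -2]]^T. Check: (A - 4I) v_2 = [[0, 0, 0, 0, 0]]^T = 0.

v_1 = [[0, 1, 0, 0, -1]]^T, v_2 = [[1, 5, 0, 0, -2]]^T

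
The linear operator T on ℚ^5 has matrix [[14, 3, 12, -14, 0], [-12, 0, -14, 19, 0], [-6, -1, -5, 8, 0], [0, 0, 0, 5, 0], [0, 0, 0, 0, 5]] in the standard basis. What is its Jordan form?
J = [[2, 1, 0, 0, 0], [0, 2, 0, 0, 0], [0, 0, 5, 1, 0], [0, 0, 0, 5, 0], [0, 0, 0, 0, 5]]

The characteristic polynomial is det(xI - A) = (x - 5)^3(x - 2)^2, so the eigenvalues are 2 (algebraic multiplicity 2), 5 (algebraic multiplicity 3).

For λ = 2: rank(A - 2I) = 4, rank((A - 2I)^2) = 3. The eigenspace has dimension 5 - 4 = 1, so there is 1 Jordan block; the rank sequence gives block sizes [2].

For λ = 5: rank(A - 5I) = 3, rank((A - 5I)^2) = 2. The eigenspace has dimension 5 - 3 = 2, so there are 2 Jordan blocks; the rank sequence gives block sizes [2, 1].

Assembling the blocks gives the Jordan form J above.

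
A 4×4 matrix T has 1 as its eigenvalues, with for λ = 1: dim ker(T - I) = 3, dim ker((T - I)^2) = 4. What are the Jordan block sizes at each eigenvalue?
Jordan blocks: (1, 2), (1, 1), (1, 1)

λ = 1: successive nullity increments [3, 1] count blocks of size ≥ k; block sizes are [2, 1, 1].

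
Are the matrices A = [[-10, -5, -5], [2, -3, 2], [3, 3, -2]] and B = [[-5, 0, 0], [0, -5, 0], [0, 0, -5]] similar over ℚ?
No.

Both have characteristic polynomial (x + 5)^3, but the minimal polynomial of A is (x + 5)^2 while the minimal polynomial of B is x + 5. The minimal polynomial is a similarity invariant, so A and B are not similar.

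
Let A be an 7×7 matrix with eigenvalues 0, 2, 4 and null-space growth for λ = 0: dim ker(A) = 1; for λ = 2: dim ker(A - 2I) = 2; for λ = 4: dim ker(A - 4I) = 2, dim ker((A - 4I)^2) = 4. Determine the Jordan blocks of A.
λ = 0: successive nullity increments [1] count blocks of size ≥ k; block sizes are [1].
λ = 2: successive nullity increments [2] count blocks of size ≥ k; block sizes are [1, 1].
λ = 4: successive nullity increments [2, 2] count blocks of size ≥ k; block sizes are [2, 2].

Jordan blocks: (0, 1), (2, 1), (2, 1), (4, 2), (4, 2)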